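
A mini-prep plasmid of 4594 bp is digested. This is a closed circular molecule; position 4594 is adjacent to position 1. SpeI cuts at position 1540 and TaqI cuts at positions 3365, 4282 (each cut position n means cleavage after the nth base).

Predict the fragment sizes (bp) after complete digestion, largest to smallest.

1852, 1825, 917 bp

Combined cut positions (sorted): 1540, 3365, 4282.
Circular molecule, 3 cuts → 3 fragments:
  3365 − 1540 = 1825 bp
  4282 − 3365 = 917 bp
  wrap: 4594 − 4282 + 1540 = 1852 bp
Sorted largest to smallest: 1852, 1825, 917 bp.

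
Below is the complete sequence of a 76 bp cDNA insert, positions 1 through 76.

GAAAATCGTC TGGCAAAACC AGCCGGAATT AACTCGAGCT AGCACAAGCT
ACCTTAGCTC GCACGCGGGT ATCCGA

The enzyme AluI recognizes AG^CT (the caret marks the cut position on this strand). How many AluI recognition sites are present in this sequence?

AGCT occurs starting at positions 37, 47, 56.
AluI cuts at 3 sites.

3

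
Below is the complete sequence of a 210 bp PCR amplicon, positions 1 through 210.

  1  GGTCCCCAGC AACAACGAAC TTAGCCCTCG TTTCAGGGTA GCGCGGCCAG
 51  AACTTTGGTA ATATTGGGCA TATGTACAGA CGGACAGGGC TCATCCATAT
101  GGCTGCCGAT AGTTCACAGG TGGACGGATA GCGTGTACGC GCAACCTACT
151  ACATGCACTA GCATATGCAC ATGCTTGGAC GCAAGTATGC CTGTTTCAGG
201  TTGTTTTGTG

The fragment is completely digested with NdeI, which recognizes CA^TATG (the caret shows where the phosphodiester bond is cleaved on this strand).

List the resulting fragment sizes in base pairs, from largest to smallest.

70, 66, 47, 27 bp

NdeI sites (CATATG) start at positions 69, 96, 162.
NdeI cuts after base 2 of each site, so after positions 70, 97, 163.
Linear molecule, 3 cuts → 4 fragments:
  1–70 → 70 bp
  71–97 → 27 bp
  98–163 → 66 bp
  164–210 → 47 bp
Sorted largest to smallest: 70, 66, 47, 27 bp.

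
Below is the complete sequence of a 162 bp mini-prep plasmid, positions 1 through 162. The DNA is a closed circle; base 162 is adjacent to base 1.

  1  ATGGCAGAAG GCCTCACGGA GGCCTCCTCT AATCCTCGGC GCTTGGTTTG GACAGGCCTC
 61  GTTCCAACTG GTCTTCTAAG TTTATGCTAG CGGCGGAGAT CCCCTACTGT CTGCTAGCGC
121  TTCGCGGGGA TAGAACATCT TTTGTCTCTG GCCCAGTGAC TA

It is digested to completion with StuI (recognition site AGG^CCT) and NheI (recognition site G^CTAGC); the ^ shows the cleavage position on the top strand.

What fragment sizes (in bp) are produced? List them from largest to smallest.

StuI sites (AGGCCT) start at positions 9, 20, 54.
StuI cuts after base 3 of each site, so after positions 11, 22, 56.
NheI sites (GCTAGC) start at positions 86, 113.
NheI cuts after the first base of each site, so after positions 86, 113.
Combined cut positions: 11, 22, 56, 86, 113.
Circular molecule, 5 cuts → 5 fragments:
  12–22 → 11 bp
  23–56 → 34 bp
  57–86 → 30 bp
  87–113 → 27 bp
  114–162 then 1–11 → 49 + 11 = 60 bp
Sorted largest to smallest: 60, 34, 30, 27, 11 bp.

60, 34, 30, 27, 11 bp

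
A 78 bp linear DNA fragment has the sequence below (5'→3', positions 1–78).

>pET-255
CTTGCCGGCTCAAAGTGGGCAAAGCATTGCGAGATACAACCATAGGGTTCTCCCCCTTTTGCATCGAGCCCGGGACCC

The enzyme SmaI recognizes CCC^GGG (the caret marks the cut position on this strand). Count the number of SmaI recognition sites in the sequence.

1

CCCGGG occurs starting at position 69.
SmaI cuts at 1 site.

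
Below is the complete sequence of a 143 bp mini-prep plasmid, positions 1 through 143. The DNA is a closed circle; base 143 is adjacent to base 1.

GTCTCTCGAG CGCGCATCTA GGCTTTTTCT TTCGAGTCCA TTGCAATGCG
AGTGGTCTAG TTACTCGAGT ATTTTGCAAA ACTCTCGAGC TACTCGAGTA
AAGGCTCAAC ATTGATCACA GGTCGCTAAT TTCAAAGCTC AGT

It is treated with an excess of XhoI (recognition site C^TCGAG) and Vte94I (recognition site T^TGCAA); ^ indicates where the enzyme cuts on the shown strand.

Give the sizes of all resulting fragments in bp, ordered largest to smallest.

XhoI sites (CTCGAG) start at positions 5, 64, 84, 93.
XhoI cuts after the first base of each site, so after positions 5, 64, 84, 93.
Vte94I sites (TTGCAA) start at positions 41, 74.
Vte94I cuts after the first base of each site, so after positions 41, 74.
Combined cut positions: 5, 41, 64, 74, 84, 93.
Circular molecule, 6 cuts → 6 fragments:
  6–41 → 36 bp
  42–64 → 23 bp
  65–74 → 10 bp
  75–84 → 10 bp
  85–93 → 9 bp
  94–143 then 1–5 → 50 + 5 = 55 bp
Sorted largest to smallest: 55, 36, 23, 10, 10, 9 bp.

55, 36, 23, 10, 10, 9 bp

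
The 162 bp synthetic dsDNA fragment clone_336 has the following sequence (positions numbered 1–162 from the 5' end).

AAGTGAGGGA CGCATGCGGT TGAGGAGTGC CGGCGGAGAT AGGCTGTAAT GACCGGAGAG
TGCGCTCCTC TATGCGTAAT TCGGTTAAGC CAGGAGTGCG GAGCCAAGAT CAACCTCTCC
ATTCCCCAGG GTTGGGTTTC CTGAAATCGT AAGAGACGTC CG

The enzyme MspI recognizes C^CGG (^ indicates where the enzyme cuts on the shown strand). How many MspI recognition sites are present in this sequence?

2

CCGG occurs starting at positions 30, 53.
MspI cuts at 2 sites.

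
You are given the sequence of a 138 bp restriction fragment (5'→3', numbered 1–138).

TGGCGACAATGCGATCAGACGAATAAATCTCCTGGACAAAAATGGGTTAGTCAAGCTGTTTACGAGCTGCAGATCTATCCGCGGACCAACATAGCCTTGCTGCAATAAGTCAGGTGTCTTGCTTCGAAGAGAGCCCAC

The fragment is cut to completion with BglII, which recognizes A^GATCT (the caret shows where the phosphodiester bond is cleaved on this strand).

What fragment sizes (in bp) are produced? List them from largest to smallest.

The BglII site (AGATCT) starts at position 71.
BglII cuts after the first base of each site, so after position 71.
Linear molecule, 1 cut → 2 fragments:
  1–71 → 71 bp
  72–138 → 67 bp
Sorted largest to smallest: 71, 67 bp.

71, 67 bp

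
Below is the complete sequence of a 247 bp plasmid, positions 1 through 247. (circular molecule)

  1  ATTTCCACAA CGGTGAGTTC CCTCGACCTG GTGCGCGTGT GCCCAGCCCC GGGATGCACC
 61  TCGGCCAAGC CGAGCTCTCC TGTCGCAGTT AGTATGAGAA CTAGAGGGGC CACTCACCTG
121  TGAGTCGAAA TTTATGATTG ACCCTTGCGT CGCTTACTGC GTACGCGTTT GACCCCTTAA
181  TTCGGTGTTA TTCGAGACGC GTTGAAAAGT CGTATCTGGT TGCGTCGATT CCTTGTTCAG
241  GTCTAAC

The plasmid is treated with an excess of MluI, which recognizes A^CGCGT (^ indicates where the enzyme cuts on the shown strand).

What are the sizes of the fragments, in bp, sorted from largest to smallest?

MluI sites (ACGCGT) start at positions 163, 197.
MluI cuts after the first base of each site, so after positions 163, 197.
Circular molecule, 2 cuts → 2 fragments:
  164–197 → 34 bp
  198–247 then 1–163 → 50 + 163 = 213 bp
Sorted largest to smallest: 213, 34 bp.

213, 34 bp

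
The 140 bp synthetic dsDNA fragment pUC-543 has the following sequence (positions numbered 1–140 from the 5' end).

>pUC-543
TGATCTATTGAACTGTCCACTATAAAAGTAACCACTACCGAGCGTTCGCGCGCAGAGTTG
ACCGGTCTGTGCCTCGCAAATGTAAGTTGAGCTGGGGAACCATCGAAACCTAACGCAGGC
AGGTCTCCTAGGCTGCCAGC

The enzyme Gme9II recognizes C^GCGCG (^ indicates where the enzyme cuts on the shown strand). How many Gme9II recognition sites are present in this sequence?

CGCGCG occurs starting at position 47.
Gme9II cuts at 1 site.

1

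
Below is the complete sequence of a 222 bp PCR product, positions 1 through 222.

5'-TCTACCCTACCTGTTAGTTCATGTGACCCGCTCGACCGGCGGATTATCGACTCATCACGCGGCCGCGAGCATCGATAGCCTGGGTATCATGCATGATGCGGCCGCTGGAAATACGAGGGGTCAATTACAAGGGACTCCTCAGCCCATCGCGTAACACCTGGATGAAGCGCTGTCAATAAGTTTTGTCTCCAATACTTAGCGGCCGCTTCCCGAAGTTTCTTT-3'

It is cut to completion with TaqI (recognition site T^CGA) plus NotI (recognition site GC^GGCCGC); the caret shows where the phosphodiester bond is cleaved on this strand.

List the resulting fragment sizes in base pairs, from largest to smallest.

TaqI sites (TCGA) start at positions 32, 47, 72.
TaqI cuts after the first base of each site, so after positions 32, 47, 72.
NotI sites (GCGGCCGC) start at positions 59, 98, 199.
NotI cuts after base 2 of each site, so after positions 60, 99, 200.
Combined cut positions: 32, 47, 60, 72, 99, 200.
Linear molecule, 6 cuts → 7 fragments:
  1–32 → 32 bp
  33–47 → 15 bp
  48–60 → 13 bp
  61–72 → 12 bp
  73–99 → 27 bp
  100–200 → 101 bp
  201–222 → 22 bp
Sorted largest to smallest: 101, 32, 27, 22, 15, 13, 12 bp.

101, 32, 27, 22, 15, 13, 12 bp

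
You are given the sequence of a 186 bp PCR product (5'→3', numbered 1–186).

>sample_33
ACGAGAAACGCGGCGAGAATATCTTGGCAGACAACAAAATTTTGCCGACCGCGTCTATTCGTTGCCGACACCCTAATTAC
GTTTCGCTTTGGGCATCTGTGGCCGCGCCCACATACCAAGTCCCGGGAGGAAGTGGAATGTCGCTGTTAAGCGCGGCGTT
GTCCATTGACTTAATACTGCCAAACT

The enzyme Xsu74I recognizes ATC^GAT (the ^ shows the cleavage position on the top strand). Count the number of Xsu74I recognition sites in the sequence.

No occurrence of ATCGAT is present in the sequence.
Xsu74I does not cut: 0 sites.

0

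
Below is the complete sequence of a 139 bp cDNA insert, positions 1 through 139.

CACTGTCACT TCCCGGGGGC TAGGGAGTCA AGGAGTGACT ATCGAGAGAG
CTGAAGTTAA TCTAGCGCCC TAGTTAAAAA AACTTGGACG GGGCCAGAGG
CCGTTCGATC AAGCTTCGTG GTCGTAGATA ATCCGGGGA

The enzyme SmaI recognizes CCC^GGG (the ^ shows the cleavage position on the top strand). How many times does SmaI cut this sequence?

CCCGGG occurs starting at position 12.
SmaI cuts at 1 site.

1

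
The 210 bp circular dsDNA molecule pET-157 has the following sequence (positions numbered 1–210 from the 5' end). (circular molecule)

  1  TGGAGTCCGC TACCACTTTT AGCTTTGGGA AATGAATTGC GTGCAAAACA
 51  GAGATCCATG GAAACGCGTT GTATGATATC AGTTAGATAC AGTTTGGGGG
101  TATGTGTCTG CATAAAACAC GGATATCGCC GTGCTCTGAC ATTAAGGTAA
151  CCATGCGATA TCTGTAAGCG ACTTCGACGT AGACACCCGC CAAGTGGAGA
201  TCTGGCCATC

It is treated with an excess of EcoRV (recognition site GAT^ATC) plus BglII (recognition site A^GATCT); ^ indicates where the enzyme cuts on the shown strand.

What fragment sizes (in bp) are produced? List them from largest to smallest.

EcoRV sites (GATATC) start at positions 75, 122, 157.
EcoRV cuts after base 3 of each site, so after positions 77, 124, 159.
The BglII site (AGATCT) starts at position 198.
BglII cuts after the first base of each site, so after position 198.
Combined cut positions: 77, 124, 159, 198.
Circular molecule, 4 cuts → 4 fragments:
  78–124 → 47 bp
  125–159 → 35 bp
  160–198 → 39 bp
  199–210 then 1–77 → 12 + 77 = 89 bp
Sorted largest to smallest: 89, 47, 39, 35 bp.

89, 47, 39, 35 bp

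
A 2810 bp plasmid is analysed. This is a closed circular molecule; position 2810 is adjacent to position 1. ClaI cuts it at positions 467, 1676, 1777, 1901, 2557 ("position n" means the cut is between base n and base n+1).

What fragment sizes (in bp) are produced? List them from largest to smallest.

1209, 720, 656, 124, 101 bp

Circular molecule, 5 cuts → 5 fragments:
  1676 − 467 = 1209 bp
  1777 − 1676 = 101 bp
  1901 − 1777 = 124 bp
  2557 − 1901 = 656 bp
  wrap: 2810 − 2557 + 467 = 720 bp
Sorted largest to smallest: 1209, 720, 656, 124, 101 bp.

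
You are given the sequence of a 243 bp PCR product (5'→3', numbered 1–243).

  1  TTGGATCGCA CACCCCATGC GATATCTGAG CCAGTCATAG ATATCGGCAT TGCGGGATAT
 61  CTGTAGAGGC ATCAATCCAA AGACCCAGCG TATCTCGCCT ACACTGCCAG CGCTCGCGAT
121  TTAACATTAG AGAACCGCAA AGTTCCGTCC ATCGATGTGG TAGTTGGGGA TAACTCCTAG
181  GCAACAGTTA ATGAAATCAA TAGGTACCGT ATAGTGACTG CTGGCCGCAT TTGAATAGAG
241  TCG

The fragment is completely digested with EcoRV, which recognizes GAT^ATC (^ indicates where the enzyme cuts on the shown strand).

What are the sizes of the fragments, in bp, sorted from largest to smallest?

EcoRV sites (GATATC) start at positions 21, 40, 56.
EcoRV cuts after base 3 of each site, so after positions 23, 42, 58.
Linear molecule, 3 cuts → 4 fragments:
  1–23 → 23 bp
  24–42 → 19 bp
  43–58 → 16 bp
  59–243 → 185 bp
Sorted largest to smallest: 185, 23, 19, 16 bp.

185, 23, 19, 16 bp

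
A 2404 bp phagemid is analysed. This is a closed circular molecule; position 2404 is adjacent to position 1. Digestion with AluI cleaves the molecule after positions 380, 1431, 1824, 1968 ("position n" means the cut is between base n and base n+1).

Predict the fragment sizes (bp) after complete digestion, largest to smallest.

1051, 816, 393, 144 bp

Circular molecule, 4 cuts → 4 fragments:
  1431 − 380 = 1051 bp
  1824 − 1431 = 393 bp
  1968 − 1824 = 144 bp
  wrap: 2404 − 1968 + 380 = 816 bp
Sorted largest to smallest: 1051, 816, 393, 144 bp.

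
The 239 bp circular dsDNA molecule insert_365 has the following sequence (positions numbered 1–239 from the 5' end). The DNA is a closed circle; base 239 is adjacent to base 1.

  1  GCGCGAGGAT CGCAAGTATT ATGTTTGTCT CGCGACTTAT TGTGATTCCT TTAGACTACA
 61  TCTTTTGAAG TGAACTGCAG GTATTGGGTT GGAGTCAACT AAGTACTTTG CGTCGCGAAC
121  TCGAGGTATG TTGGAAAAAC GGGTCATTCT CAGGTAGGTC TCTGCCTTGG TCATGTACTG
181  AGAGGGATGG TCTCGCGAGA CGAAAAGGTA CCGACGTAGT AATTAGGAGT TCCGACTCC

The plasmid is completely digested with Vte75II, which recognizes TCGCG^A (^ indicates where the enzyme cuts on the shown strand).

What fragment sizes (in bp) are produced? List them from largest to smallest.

83, 80, 76 bp

Vte75II sites (TCGCGA) start at positions 30, 113, 193.
Vte75II cuts after base 5 of each site (before the last base), so after positions 34, 117, 197.
Circular molecule, 3 cuts → 3 fragments:
  35–117 → 83 bp
  118–197 → 80 bp
  198–239 then 1–34 → 42 + 34 = 76 bp
Sorted largest to smallest: 83, 80, 76 bp.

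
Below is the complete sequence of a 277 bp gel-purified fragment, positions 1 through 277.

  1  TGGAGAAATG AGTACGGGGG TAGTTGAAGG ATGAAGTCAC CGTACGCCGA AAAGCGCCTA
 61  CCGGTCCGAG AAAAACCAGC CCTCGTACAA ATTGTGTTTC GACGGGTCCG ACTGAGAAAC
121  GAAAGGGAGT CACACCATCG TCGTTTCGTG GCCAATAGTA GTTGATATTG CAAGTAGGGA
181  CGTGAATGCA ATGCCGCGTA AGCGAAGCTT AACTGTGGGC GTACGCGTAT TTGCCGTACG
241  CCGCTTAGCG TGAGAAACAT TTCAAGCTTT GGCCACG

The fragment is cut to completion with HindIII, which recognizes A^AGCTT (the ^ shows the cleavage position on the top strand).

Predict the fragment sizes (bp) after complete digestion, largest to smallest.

205, 59, 13 bp

HindIII sites (AAGCTT) start at positions 205, 264.
HindIII cuts after the first base of each site, so after positions 205, 264.
Linear molecule, 2 cuts → 3 fragments:
  1–205 → 205 bp
  206–264 → 59 bp
  265–277 → 13 bp
Sorted largest to smallest: 205, 59, 13 bp.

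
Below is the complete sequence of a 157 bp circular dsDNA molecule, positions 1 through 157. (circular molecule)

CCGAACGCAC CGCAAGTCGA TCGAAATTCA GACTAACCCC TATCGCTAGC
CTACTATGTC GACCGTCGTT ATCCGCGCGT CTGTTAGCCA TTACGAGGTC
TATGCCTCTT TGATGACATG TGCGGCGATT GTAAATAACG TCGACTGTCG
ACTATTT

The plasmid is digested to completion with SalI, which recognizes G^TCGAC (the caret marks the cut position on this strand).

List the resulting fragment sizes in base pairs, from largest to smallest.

SalI sites (GTCGAC) start at positions 58, 140, 147.
SalI cuts after the first base of each site, so after positions 58, 140, 147.
Circular molecule, 3 cuts → 3 fragments:
  59–140 → 82 bp
  141–147 → 7 bp
  148–157 then 1–58 → 10 + 58 = 68 bp
Sorted largest to smallest: 82, 68, 7 bp.

82, 68, 7 bp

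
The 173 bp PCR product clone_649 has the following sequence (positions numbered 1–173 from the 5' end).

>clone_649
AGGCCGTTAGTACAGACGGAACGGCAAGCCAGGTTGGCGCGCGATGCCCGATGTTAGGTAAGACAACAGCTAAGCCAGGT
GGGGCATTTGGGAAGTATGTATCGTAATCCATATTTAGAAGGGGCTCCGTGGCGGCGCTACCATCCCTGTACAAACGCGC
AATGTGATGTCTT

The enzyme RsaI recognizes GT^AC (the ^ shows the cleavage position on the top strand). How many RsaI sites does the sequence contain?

2

GTAC occurs starting at positions 10, 149.
RsaI cuts at 2 sites.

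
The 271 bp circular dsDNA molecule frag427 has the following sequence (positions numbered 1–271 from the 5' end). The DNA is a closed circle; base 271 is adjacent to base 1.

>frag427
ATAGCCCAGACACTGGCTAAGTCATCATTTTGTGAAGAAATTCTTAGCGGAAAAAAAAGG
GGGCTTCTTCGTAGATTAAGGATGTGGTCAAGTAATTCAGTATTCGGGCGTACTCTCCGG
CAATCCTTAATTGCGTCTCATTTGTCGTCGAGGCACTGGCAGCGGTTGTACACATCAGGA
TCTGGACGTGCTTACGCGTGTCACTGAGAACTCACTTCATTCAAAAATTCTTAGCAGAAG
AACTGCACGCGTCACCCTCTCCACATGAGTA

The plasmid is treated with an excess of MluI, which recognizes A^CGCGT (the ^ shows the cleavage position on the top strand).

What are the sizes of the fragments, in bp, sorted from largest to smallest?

218, 53 bp

MluI sites (ACGCGT) start at positions 194, 247.
MluI cuts after the first base of each site, so after positions 194, 247.
Circular molecule, 2 cuts → 2 fragments:
  195–247 → 53 bp
  248–271 then 1–194 → 24 + 194 = 218 bp
Sorted largest to smallest: 218, 53 bp.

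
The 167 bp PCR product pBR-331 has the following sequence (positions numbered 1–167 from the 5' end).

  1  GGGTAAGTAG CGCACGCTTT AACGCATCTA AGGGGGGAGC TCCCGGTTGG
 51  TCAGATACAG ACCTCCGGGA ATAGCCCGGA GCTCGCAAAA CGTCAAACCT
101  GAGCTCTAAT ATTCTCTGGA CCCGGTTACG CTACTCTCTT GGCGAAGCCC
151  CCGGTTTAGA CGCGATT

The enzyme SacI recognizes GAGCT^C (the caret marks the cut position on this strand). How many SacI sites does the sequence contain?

GAGCTC occurs starting at positions 37, 79, 101.
SacI cuts at 3 sites.

3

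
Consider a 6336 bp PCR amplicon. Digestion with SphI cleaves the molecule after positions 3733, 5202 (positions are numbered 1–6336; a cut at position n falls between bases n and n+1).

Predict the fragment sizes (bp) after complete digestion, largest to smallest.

3733, 1469, 1134 bp

Linear molecule, 2 cuts → 3 fragments:
  3733 − 0 = 3733 bp
  5202 − 3733 = 1469 bp
  6336 − 5202 = 1134 bp
Sorted largest to smallest: 3733, 1469, 1134 bp.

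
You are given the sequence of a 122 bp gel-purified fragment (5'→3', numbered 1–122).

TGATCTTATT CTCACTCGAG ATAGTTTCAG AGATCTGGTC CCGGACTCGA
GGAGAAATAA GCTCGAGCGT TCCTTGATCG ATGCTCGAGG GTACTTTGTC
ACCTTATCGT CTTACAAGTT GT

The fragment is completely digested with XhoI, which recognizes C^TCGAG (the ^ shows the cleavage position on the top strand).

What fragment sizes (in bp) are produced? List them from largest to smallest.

XhoI sites (CTCGAG) start at positions 15, 46, 62, 84.
XhoI cuts after the first base of each site, so after positions 15, 46, 62, 84.
Linear molecule, 4 cuts → 5 fragments:
  1–15 → 15 bp
  16–46 → 31 bp
  47–62 → 16 bp
  63–84 → 22 bp
  85–122 → 38 bp
Sorted largest to smallest: 38, 31, 22, 16, 15 bp.

38, 31, 22, 16, 15 bp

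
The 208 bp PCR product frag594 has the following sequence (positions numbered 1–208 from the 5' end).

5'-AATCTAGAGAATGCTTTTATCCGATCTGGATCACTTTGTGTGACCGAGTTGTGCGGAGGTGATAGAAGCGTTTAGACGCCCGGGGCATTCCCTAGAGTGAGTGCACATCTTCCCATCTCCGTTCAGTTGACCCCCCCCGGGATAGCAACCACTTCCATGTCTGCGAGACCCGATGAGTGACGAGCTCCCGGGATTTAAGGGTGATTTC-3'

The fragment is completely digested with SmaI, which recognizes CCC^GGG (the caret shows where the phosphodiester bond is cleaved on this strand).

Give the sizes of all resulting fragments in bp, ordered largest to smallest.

SmaI sites (CCCGGG) start at positions 79, 136, 187.
SmaI cuts after base 3 of each site, so after positions 81, 138, 189.
Linear molecule, 3 cuts → 4 fragments:
  1–81 → 81 bp
  82–138 → 57 bp
  139–189 → 51 bp
  190–208 → 19 bp
Sorted largest to smallest: 81, 57, 51, 19 bp.

81, 57, 51, 19 bp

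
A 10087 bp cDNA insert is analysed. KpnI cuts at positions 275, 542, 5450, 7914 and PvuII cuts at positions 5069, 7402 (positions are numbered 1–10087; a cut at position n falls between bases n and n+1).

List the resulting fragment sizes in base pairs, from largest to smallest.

4527, 2173, 1952, 512, 381, 275, 267 bp

Combined cut positions (sorted): 275, 542, 5069, 5450, 7402, 7914.
Linear molecule, 6 cuts → 7 fragments:
  275 − 0 = 275 bp
  542 − 275 = 267 bp
  5069 − 542 = 4527 bp
  5450 − 5069 = 381 bp
  7402 − 5450 = 1952 bp
  7914 − 7402 = 512 bp
  10087 − 7914 = 2173 bp
Sorted largest to smallest: 4527, 2173, 1952, 512, 381, 275, 267 bp.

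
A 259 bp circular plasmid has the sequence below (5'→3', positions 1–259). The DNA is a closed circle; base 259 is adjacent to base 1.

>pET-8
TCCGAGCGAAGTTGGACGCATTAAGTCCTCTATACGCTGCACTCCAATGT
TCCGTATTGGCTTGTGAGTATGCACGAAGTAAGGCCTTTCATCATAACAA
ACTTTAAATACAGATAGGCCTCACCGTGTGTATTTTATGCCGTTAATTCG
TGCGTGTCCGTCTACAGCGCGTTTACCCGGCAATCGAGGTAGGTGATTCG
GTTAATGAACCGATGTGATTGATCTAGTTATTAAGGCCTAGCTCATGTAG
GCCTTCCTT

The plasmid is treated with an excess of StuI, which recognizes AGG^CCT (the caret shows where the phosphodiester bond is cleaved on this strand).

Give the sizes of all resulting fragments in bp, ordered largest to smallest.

118, 92, 34, 15 bp

StuI sites (AGGCCT) start at positions 82, 116, 234, 249.
StuI cuts after base 3 of each site, so after positions 84, 118, 236, 251.
Circular molecule, 4 cuts → 4 fragments:
  85–118 → 34 bp
  119–236 → 118 bp
  237–251 → 15 bp
  252–259 then 1–84 → 8 + 84 = 92 bp
Sorted largest to smallest: 118, 92, 34, 15 bp.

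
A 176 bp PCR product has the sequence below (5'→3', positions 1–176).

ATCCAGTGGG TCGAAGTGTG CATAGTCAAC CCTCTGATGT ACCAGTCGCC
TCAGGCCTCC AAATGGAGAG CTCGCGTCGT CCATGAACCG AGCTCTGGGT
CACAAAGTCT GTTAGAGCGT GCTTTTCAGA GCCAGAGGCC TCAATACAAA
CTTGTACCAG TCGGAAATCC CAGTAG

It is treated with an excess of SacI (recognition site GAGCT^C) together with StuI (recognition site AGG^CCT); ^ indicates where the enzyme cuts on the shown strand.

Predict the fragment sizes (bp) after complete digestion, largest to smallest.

55, 44, 38, 22, 17 bp

SacI sites (GAGCTC) start at positions 68, 90.
SacI cuts after base 5 of each site (before the last base), so after positions 72, 94.
StuI sites (AGGCCT) start at positions 53, 136.
StuI cuts after base 3 of each site, so after positions 55, 138.
Combined cut positions: 55, 72, 94, 138.
Linear molecule, 4 cuts → 5 fragments:
  1–55 → 55 bp
  56–72 → 17 bp
  73–94 → 22 bp
  95–138 → 44 bp
  139–176 → 38 bp
Sorted largest to smallest: 55, 44, 38, 22, 17 bp.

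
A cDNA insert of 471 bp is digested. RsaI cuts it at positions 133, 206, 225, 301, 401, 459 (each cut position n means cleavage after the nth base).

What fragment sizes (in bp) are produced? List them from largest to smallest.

Linear molecule, 6 cuts → 7 fragments:
  133 − 0 = 133 bp
  206 − 133 = 73 bp
  225 − 206 = 19 bp
  301 − 225 = 76 bp
  401 − 301 = 100 bp
  459 − 401 = 58 bp
  471 − 459 = 12 bp
Sorted largest to smallest: 133, 100, 76, 73, 58, 19, 12 bp.

133, 100, 76, 73, 58, 19, 12 bp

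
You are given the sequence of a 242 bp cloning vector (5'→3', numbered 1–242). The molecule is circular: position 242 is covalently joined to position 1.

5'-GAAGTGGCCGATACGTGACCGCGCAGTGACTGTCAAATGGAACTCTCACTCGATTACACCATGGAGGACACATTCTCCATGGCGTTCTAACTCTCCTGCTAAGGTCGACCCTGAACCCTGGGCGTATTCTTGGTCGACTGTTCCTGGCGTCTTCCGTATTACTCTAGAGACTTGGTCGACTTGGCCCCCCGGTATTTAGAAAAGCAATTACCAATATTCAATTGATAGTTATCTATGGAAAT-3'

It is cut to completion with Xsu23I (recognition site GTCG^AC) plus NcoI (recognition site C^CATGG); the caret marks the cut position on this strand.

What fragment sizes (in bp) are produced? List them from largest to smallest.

Xsu23I sites (GTCGAC) start at positions 104, 133, 175.
Xsu23I cuts after base 4 of each site, so after positions 107, 136, 178.
NcoI sites (CCATGG) start at positions 59, 77.
NcoI cuts after the first base of each site, so after positions 59, 77.
Combined cut positions: 59, 77, 107, 136, 178.
Circular molecule, 5 cuts → 5 fragments:
  60–77 → 18 bp
  78–107 → 30 bp
  108–136 → 29 bp
  137–178 → 42 bp
  179–242 then 1–59 → 64 + 59 = 123 bp
Sorted largest to smallest: 123, 42, 30, 29, 18 bp.

123, 42, 30, 29, 18 bp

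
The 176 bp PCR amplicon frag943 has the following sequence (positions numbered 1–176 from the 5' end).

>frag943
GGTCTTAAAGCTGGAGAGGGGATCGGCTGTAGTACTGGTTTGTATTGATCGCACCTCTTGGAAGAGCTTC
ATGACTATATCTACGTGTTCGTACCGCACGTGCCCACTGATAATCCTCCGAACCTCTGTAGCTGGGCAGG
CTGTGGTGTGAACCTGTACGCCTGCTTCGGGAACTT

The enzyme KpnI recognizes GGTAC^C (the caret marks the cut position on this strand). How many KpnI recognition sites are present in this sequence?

No occurrence of GGTACC is present in the sequence.
KpnI does not cut: 0 sites.

0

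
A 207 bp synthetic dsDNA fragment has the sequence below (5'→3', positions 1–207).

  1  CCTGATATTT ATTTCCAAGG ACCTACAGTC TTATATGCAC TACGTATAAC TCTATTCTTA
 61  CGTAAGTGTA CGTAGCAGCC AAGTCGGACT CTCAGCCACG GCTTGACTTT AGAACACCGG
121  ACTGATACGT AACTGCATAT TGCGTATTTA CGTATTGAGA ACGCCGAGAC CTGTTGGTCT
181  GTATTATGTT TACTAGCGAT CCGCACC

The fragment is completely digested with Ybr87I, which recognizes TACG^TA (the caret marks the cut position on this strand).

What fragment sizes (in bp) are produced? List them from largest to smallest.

57, 55, 44, 23, 18, 10 bp

Ybr87I sites (TACGTA) start at positions 41, 59, 69, 126, 149.
Ybr87I cuts after base 4 of each site, so after positions 44, 62, 72, 129, 152.
Linear molecule, 5 cuts → 6 fragments:
  1–44 → 44 bp
  45–62 → 18 bp
  63–72 → 10 bp
  73–129 → 57 bp
  130–152 → 23 bp
  153–207 → 55 bp
Sorted largest to smallest: 57, 55, 44, 23, 18, 10 bp.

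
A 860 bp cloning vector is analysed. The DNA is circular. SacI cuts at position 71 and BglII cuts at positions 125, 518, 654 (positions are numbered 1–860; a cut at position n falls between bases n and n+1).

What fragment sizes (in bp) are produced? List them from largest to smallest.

393, 277, 136, 54 bp

Combined cut positions (sorted): 71, 125, 518, 654.
Circular molecule, 4 cuts → 4 fragments:
  125 − 71 = 54 bp
  518 − 125 = 393 bp
  654 − 518 = 136 bp
  wrap: 860 − 654 + 71 = 277 bp
Sorted largest to smallest: 393, 277, 136, 54 bp.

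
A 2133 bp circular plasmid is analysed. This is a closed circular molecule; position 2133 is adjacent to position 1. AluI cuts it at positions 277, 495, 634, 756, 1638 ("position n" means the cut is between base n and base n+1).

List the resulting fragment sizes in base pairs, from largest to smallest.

882, 772, 218, 139, 122 bp

Circular molecule, 5 cuts → 5 fragments:
  495 − 277 = 218 bp
  634 − 495 = 139 bp
  756 − 634 = 122 bp
  1638 − 756 = 882 bp
  wrap: 2133 − 1638 + 277 = 772 bp
Sorted largest to smallest: 882, 772, 218, 139, 122 bp.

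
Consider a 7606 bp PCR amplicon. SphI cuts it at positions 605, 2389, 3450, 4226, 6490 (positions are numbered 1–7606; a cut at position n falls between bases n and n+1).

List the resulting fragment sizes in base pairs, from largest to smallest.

2264, 1784, 1116, 1061, 776, 605 bp

Linear molecule, 5 cuts → 6 fragments:
  605 − 0 = 605 bp
  2389 − 605 = 1784 bp
  3450 − 2389 = 1061 bp
  4226 − 3450 = 776 bp
  6490 − 4226 = 2264 bp
  7606 − 6490 = 1116 bp
Sorted largest to smallest: 2264, 1784, 1116, 1061, 776, 605 bp.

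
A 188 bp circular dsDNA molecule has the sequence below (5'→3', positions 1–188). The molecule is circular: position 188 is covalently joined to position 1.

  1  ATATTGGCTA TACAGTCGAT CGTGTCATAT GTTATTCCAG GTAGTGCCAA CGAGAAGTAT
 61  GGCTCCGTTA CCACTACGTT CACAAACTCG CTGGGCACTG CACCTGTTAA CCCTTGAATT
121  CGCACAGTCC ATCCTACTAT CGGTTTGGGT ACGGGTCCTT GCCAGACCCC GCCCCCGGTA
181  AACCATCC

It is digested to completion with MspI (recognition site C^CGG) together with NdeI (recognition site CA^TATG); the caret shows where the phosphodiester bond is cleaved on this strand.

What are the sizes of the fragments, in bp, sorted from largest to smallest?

148, 40 bp

The MspI site (CCGG) starts at position 175.
MspI cuts after the first base of each site, so after position 175.
The NdeI site (CATATG) starts at position 26.
NdeI cuts after base 2 of each site, so after position 27.
Combined cut positions: 27, 175.
Circular molecule, 2 cuts → 2 fragments:
  28–175 → 148 bp
  176–188 then 1–27 → 13 + 27 = 40 bp
Sorted largest to smallest: 148, 40 bp.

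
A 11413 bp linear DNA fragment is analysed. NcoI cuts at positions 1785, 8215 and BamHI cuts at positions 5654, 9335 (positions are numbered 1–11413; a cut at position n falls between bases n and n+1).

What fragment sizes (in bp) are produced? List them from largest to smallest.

Combined cut positions (sorted): 1785, 5654, 8215, 9335.
Linear molecule, 4 cuts → 5 fragments:
  1785 − 0 = 1785 bp
  5654 − 1785 = 3869 bp
  8215 − 5654 = 2561 bp
  9335 − 8215 = 1120 bp
  11413 − 9335 = 2078 bp
Sorted largest to smallest: 3869, 2561, 2078, 1785, 1120 bp.

3869, 2561, 2078, 1785, 1120 bp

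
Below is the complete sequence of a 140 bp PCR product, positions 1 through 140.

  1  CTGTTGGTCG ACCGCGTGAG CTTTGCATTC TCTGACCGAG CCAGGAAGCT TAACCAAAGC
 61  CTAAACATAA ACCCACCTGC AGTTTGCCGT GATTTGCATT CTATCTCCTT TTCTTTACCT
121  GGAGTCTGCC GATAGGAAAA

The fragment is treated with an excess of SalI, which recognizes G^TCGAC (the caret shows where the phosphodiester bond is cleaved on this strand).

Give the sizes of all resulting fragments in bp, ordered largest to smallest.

The SalI site (GTCGAC) starts at position 7.
SalI cuts after the first base of each site, so after position 7.
Linear molecule, 1 cut → 2 fragments:
  1–7 → 7 bp
  8–140 → 133 bp
Sorted largest to smallest: 133, 7 bp.

133, 7 bp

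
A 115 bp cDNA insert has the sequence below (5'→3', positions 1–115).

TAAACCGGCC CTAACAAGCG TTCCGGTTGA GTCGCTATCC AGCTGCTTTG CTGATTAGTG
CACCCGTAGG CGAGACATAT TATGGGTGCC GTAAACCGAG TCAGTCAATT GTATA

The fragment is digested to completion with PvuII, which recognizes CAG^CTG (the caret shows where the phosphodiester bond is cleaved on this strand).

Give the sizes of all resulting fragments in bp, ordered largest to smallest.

The PvuII site (CAGCTG) starts at position 40.
PvuII cuts after base 3 of each site, so after position 42.
Linear molecule, 1 cut → 2 fragments:
  1–42 → 42 bp
  43–115 → 73 bp
Sorted largest to smallest: 73, 42 bp.

73, 42 bp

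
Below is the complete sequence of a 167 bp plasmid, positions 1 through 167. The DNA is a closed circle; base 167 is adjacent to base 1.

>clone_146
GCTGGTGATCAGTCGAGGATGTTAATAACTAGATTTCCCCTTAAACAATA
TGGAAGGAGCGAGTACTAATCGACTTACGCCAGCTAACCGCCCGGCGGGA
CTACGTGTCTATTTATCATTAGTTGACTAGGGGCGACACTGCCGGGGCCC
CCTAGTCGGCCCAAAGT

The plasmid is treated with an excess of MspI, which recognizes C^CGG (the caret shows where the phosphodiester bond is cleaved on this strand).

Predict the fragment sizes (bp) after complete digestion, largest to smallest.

117, 50 bp

MspI sites (CCGG) start at positions 92, 142.
MspI cuts after the first base of each site, so after positions 92, 142.
Circular molecule, 2 cuts → 2 fragments:
  93–142 → 50 bp
  143–167 then 1–92 → 25 + 92 = 117 bp
Sorted largest to smallest: 117, 50 bp.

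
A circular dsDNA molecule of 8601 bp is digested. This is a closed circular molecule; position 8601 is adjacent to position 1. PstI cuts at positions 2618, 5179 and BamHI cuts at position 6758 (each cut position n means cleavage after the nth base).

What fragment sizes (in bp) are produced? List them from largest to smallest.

Combined cut positions (sorted): 2618, 5179, 6758.
Circular molecule, 3 cuts → 3 fragments:
  5179 − 2618 = 2561 bp
  6758 − 5179 = 1579 bp
  wrap: 8601 − 6758 + 2618 = 4461 bp
Sorted largest to smallest: 4461, 2561, 1579 bp.

4461, 2561, 1579 bp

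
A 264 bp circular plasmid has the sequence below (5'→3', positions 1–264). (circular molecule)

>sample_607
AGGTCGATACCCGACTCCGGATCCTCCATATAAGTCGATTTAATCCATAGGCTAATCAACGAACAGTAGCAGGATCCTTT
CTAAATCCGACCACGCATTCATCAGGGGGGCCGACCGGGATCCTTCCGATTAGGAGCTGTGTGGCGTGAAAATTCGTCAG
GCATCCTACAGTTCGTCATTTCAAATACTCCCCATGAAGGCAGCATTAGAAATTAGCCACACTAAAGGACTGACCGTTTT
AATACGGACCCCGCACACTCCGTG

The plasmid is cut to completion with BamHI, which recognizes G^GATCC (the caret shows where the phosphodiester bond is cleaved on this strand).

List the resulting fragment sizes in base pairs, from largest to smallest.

BamHI sites (GGATCC) start at positions 19, 72, 118.
BamHI cuts after the first base of each site, so after positions 19, 72, 118.
Circular molecule, 3 cuts → 3 fragments:
  20–72 → 53 bp
  73–118 → 46 bp
  119–264 then 1–19 → 146 + 19 = 165 bp
Sorted largest to smallest: 165, 53, 46 bp.

165, 53, 46 bp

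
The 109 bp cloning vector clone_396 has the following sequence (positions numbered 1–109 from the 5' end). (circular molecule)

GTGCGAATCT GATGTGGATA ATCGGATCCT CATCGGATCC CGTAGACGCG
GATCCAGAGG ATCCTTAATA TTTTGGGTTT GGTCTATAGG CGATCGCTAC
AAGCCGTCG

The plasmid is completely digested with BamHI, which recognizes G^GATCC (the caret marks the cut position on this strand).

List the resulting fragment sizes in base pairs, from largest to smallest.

BamHI sites (GGATCC) start at positions 24, 35, 50, 59.
BamHI cuts after the first base of each site, so after positions 24, 35, 50, 59.
Circular molecule, 4 cuts → 4 fragments:
  25–35 → 11 bp
  36–50 → 15 bp
  51–59 → 9 bp
  60–109 then 1–24 → 50 + 24 = 74 bp
Sorted largest to smallest: 74, 15, 11, 9 bp.

74, 15, 11, 9 bp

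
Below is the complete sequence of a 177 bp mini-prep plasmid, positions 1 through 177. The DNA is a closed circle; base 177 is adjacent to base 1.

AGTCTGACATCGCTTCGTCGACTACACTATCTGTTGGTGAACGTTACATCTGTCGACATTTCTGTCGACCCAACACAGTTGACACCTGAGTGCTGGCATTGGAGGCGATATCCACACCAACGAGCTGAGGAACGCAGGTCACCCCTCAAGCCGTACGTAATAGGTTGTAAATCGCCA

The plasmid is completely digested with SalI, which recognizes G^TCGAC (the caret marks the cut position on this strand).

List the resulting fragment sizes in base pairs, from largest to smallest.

130, 35, 12 bp

SalI sites (GTCGAC) start at positions 17, 52, 64.
SalI cuts after the first base of each site, so after positions 17, 52, 64.
Circular molecule, 3 cuts → 3 fragments:
  18–52 → 35 bp
  53–64 → 12 bp
  65–177 then 1–17 → 113 + 17 = 130 bp
Sorted largest to smallest: 130, 35, 12 bp.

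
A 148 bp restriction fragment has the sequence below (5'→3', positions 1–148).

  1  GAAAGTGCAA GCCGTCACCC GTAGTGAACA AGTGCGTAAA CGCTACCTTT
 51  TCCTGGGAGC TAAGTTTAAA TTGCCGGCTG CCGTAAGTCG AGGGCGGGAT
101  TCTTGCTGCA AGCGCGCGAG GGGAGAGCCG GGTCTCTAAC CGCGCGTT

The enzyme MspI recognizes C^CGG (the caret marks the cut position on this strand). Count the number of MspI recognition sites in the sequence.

CCGG occurs starting at positions 74, 128.
MspI cuts at 2 sites.

2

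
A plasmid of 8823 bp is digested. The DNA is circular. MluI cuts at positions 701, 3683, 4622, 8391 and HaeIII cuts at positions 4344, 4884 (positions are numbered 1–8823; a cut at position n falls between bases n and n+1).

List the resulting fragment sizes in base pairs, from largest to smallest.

Combined cut positions (sorted): 701, 3683, 4344, 4622, 4884, 8391.
Circular molecule, 6 cuts → 6 fragments:
  3683 − 701 = 2982 bp
  4344 − 3683 = 661 bp
  4622 − 4344 = 278 bp
  4884 − 4622 = 262 bp
  8391 − 4884 = 3507 bp
  wrap: 8823 − 8391 + 701 = 1133 bp
Sorted largest to smallest: 3507, 2982, 1133, 661, 278, 262 bp.

3507, 2982, 1133, 661, 278, 262 bp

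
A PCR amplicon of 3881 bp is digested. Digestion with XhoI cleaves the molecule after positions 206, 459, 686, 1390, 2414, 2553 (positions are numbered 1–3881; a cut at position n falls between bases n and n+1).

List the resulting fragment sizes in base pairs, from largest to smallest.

1328, 1024, 704, 253, 227, 206, 139 bp

Linear molecule, 6 cuts → 7 fragments:
  206 − 0 = 206 bp
  459 − 206 = 253 bp
  686 − 459 = 227 bp
  1390 − 686 = 704 bp
  2414 − 1390 = 1024 bp
  2553 − 2414 = 139 bp
  3881 − 2553 = 1328 bp
Sorted largest to smallest: 1328, 1024, 704, 253, 227, 206, 139 bp.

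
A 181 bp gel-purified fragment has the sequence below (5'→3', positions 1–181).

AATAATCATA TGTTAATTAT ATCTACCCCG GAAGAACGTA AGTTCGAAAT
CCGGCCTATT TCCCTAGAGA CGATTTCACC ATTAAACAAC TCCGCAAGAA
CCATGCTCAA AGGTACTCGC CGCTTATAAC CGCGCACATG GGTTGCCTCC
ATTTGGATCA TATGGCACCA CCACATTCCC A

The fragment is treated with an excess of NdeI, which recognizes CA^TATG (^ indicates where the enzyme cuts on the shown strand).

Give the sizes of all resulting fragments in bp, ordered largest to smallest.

152, 21, 8 bp

NdeI sites (CATATG) start at positions 7, 159.
NdeI cuts after base 2 of each site, so after positions 8, 160.
Linear molecule, 2 cuts → 3 fragments:
  1–8 → 8 bp
  9–160 → 152 bp
  161–181 → 21 bp
Sorted largest to smallest: 152, 21, 8 bp.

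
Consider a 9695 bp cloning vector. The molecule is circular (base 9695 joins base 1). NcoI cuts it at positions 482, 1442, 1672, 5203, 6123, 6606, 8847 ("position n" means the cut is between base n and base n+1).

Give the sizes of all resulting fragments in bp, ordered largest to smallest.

Circular molecule, 7 cuts → 7 fragments:
  1442 − 482 = 960 bp
  1672 − 1442 = 230 bp
  5203 − 1672 = 3531 bp
  6123 − 5203 = 920 bp
  6606 − 6123 = 483 bp
  8847 − 6606 = 2241 bp
  wrap: 9695 − 8847 + 482 = 1330 bp
Sorted largest to smallest: 3531, 2241, 1330, 960, 920, 483, 230 bp.

3531, 2241, 1330, 960, 920, 483, 230 bp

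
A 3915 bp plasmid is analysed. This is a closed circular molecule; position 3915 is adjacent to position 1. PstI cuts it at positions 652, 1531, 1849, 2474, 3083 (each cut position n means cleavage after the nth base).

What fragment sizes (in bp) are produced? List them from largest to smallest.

Circular molecule, 5 cuts → 5 fragments:
  1531 − 652 = 879 bp
  1849 − 1531 = 318 bp
  2474 − 1849 = 625 bp
  3083 − 2474 = 609 bp
  wrap: 3915 − 3083 + 652 = 1484 bp
Sorted largest to smallest: 1484, 879, 625, 609, 318 bp.

1484, 879, 625, 609, 318 bp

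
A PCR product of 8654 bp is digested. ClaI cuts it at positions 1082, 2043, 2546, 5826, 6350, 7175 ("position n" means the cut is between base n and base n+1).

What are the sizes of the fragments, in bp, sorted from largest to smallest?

Linear molecule, 6 cuts → 7 fragments:
  1082 − 0 = 1082 bp
  2043 − 1082 = 961 bp
  2546 − 2043 = 503 bp
  5826 − 2546 = 3280 bp
  6350 − 5826 = 524 bp
  7175 − 6350 = 825 bp
  8654 − 7175 = 1479 bp
Sorted largest to smallest: 3280, 1479, 1082, 961, 825, 524, 503 bp.

3280, 1479, 1082, 961, 825, 524, 503 bp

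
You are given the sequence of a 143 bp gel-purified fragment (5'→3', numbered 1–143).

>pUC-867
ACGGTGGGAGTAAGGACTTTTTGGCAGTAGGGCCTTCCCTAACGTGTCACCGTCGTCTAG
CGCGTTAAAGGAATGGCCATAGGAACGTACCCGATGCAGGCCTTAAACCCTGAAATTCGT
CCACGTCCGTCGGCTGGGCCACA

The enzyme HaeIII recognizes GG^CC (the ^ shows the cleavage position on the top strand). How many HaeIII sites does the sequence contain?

GGCC occurs starting at positions 31, 75, 99, 137.
HaeIII cuts at 4 sites.

4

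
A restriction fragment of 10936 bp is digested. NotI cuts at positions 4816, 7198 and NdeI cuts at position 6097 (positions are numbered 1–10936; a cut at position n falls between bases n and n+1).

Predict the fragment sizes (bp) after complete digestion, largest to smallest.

Combined cut positions (sorted): 4816, 6097, 7198.
Linear molecule, 3 cuts → 4 fragments:
  4816 − 0 = 4816 bp
  6097 − 4816 = 1281 bp
  7198 − 6097 = 1101 bp
  10936 − 7198 = 3738 bp
Sorted largest to smallest: 4816, 3738, 1281, 1101 bp.

4816, 3738, 1281, 1101 bp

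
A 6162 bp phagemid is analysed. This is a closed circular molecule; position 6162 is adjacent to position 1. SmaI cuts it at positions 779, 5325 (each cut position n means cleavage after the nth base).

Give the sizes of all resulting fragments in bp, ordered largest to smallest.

Circular molecule, 2 cuts → 2 fragments:
  5325 − 779 = 4546 bp
  wrap: 6162 − 5325 + 779 = 1616 bp
Sorted largest to smallest: 4546, 1616 bp.

4546, 1616 bp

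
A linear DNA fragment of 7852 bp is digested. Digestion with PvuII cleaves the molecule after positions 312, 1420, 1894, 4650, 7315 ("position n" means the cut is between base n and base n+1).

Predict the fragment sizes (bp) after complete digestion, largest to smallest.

Linear molecule, 5 cuts → 6 fragments:
  312 − 0 = 312 bp
  1420 − 312 = 1108 bp
  1894 − 1420 = 474 bp
  4650 − 1894 = 2756 bp
  7315 − 4650 = 2665 bp
  7852 − 7315 = 537 bp
Sorted largest to smallest: 2756, 2665, 1108, 537, 474, 312 bp.

2756, 2665, 1108, 537, 474, 312 bp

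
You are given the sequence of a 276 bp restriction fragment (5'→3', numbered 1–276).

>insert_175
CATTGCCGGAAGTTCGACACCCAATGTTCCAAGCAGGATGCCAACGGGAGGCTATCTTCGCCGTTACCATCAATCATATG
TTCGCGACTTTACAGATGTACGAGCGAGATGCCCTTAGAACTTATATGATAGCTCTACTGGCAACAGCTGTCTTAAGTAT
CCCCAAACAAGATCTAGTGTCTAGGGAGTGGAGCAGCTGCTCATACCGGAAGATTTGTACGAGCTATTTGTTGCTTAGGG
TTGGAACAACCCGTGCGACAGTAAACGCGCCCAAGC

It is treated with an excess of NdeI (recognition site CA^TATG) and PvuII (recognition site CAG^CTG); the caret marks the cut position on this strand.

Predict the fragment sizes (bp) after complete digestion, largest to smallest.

The NdeI site (CATATG) starts at position 75.
NdeI cuts after base 2 of each site, so after position 76.
PvuII sites (CAGCTG) start at positions 145, 194.
PvuII cuts after base 3 of each site, so after positions 147, 196.
Combined cut positions: 76, 147, 196.
Linear molecule, 3 cuts → 4 fragments:
  1–76 → 76 bp
  77–147 → 71 bp
  148–196 → 49 bp
  197–276 → 80 bp
Sorted largest to smallest: 80, 76, 71, 49 bp.

80, 76, 71, 49 bp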